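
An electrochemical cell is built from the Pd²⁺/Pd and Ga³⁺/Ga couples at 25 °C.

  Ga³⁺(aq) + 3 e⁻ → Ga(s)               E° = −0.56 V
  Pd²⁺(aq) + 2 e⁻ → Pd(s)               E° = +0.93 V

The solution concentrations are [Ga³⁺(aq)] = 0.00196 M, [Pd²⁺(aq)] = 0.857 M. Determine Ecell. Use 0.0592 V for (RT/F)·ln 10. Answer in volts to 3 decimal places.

+1.541 V

The Pd²⁺/Pd couple has the more positive E°, so it is the cathode; Ga³⁺/Ga is the anode.
The standard potential is +0.93 − (−0.56) = +1.49 V and the balanced reaction transfers n = 6 electrons.
The balanced reaction is 3 Pd²⁺(aq) + 2 Ga(s) → 3 Pd(s) + 2 Ga³⁺(aq), so Q = [Ga³⁺(aq)]^2 / [Pd²⁺(aq)]^3 = 6.1×10^−6 and log Q = −5.214.
Applying E = E° − (RT ln10/nF)·log Q gives +1.49 − (0.0592/6)(−5.214) = +1.541 V.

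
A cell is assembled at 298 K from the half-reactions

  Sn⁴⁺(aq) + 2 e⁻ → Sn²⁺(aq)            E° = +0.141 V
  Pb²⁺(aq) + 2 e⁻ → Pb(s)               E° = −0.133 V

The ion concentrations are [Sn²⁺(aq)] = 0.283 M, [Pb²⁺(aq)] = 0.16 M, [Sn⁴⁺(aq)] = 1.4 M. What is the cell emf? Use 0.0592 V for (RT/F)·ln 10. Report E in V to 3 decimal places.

+0.318 V

Sn⁴⁺/Sn²⁺ is reduced (cathode, E° = +0.141 V) and Pb²⁺/Pb is oxidized (anode).
The standard potential is +0.141 − (−0.133) = +0.274 V and the balanced reaction transfers n = 2 electrons.
For the overall reaction Sn⁴⁺(aq) + Pb(s) → Sn²⁺(aq) + Pb²⁺(aq), Q = ([Sn²⁺(aq)]·[Pb²⁺(aq)]) / [Sn⁴⁺(aq)] = 0.0323, giving log Q = −1.490.
Applying E = E° − (RT ln10/nF)·log Q gives +0.274 − (0.0592/2)(−1.490) = +0.318 V.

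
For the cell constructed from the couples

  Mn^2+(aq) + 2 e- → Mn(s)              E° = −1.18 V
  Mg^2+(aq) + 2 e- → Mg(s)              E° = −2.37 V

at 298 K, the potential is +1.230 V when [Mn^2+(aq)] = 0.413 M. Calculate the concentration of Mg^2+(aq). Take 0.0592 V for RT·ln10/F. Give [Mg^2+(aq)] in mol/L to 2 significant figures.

The Mn²⁺/Mn couple has the larger reduction potential, so it is the cathode: E°cell = −1.18 − (−2.37) = +1.19 V and n = 2.
From the Nernst equation, log Q = n(E° − E)/0.0592 = 2·(+1.19 − (+1.230))/0.0592 = −1.351.
Balancing electrons gives Mn^2+(aq) + Mg(s) → Mn(s) + Mg^2+(aq); thus Q = [Mg^2+(aq)] / [Mn^2+(aq)].
Substituting the known concentrations and solving, log [Mg^2+(aq)] = −1.735 and [Mg^2+(aq)] = 0.018 M.

0.018 M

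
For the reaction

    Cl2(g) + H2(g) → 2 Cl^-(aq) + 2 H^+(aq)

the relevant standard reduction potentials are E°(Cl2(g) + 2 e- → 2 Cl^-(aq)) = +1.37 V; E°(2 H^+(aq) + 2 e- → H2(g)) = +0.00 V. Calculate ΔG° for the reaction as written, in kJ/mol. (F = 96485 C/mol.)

In the reaction as written Cl2(g) is reduced, so the Cl₂/Cl⁻ couple is the cathode and 2H⁺/H₂ is the anode.
E°cell = +1.37 − (+0.00) = +1.37 V; balancing electrons gives n = 2.
ΔG° = −nFE°cell = −(2)(96485)(+1.37) J/mol = −264 kJ/mol.

−264 kJ/mol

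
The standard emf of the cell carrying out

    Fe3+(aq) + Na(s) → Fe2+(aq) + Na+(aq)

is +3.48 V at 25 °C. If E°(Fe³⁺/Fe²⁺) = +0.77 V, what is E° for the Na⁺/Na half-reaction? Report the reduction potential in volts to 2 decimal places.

In the reaction as written the Fe³⁺/Fe²⁺ couple is reduced (cathode) and Na⁺/Na is oxidized (anode), so E°cell = E°(Fe³⁺/Fe²⁺) − E°(Na⁺/Na).
E°(Na⁺/Na) = E°(cathode) − E°cell = +0.77 − (+3.48) = −2.71 V.

−2.71 V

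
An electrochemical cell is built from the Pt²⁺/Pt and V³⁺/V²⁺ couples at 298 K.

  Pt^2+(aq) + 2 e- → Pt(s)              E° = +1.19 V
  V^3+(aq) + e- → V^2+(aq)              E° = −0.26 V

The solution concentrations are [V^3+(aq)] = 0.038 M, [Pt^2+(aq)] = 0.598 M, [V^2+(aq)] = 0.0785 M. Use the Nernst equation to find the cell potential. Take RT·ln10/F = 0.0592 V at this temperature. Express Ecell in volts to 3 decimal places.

+1.462 V

Since E°(Pt²⁺/Pt) > E°(V³⁺/V²⁺), Pt²⁺/Pt serves as the cathode.
E°cell = E°cat − E°an = +1.19 − (−0.26) = +1.45 V; n = 2.
The balanced reaction is Pt^2+(aq) + 2 V^2+(aq) → Pt(s) + 2 V^3+(aq), so Q = [V^3+(aq)]^2 / ([Pt^2+(aq)]·[V^2+(aq)]^2) = 0.392 and log Q = −0.407.
By the Nernst equation, E = +1.45 − (0.0592/2)·(−0.407) = +1.462 V.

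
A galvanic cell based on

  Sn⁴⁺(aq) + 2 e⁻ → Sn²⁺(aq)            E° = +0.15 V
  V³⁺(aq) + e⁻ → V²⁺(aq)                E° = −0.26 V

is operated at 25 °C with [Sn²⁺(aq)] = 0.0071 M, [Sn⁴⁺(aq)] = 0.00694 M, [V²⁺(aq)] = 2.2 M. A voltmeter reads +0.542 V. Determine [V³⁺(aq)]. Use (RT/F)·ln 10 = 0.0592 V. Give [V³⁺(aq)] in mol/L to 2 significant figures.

0.013 M

Sn⁴⁺/Sn²⁺ is the cathode (higher E°); E°cell = +0.15 − (−0.26) = +0.41 V with n = 2.
Rearranging E = E° − (0.0592/n)·log Q gives log Q = 2(+0.41 − (+0.542))/0.0592 = −4.459.
The balanced reaction is Sn⁴⁺(aq) + 2 V²⁺(aq) → Sn²⁺(aq) + 2 V³⁺(aq), so Q = ([Sn²⁺(aq)]·[V³⁺(aq)]^2) / ([Sn⁴⁺(aq)]·[V²⁺(aq)]^2).
Solving for the unknown gives log [V³⁺(aq)] = −1.892, so [V³⁺(aq)] ≈ 0.013 M.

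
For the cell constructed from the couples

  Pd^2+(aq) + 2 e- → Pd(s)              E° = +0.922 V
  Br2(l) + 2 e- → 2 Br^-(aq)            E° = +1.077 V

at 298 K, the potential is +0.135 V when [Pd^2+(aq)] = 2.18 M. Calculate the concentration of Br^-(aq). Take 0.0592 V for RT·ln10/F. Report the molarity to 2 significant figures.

Br₂/Br⁻ is the cathode (higher E°); E°cell = +1.077 − (+0.922) = +0.155 V with n = 2.
Since E = E° − (0.0592/n)·log Q, log Q = n(E° − E)/0.0592 = 0.676.
For Br2(l) + Pd(s) → 2 Br^-(aq) + Pd^2+(aq), the reaction quotient is Q = [Br^-(aq)]^2·[Pd^2+(aq)].
Solving for the unknown gives log [Br^-(aq)] = 0.169, so [Br^-(aq)] ≈ 1.5 M.

1.5 M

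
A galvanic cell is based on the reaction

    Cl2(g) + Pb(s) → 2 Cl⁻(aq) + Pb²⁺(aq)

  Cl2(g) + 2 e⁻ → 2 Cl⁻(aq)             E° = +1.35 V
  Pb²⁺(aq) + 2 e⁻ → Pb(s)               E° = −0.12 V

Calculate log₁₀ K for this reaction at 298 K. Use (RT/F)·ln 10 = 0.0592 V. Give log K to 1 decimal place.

log K = 49.7

The Cl₂/Cl⁻ couple is reduced (cathode); E°cell = +1.35 − (−0.12) = +1.47 V with n = 2.
At equilibrium E = 0, so log K = nE°cell / 0.0592 = (2)(+1.47) / 0.0592 = 49.7.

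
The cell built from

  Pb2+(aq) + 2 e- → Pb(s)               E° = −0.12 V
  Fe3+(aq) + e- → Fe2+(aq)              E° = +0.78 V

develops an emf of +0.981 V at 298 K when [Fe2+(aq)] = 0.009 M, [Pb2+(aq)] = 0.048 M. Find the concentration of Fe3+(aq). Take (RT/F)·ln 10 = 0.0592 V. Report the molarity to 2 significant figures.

0.046 M

With Fe³⁺/Fe²⁺ at the cathode and Pb²⁺/Pb at the anode, E°cell = +0.78 − (−0.12) = +0.90 V (n = 2).
Rearranging E = E° − (0.0592/n)·log Q gives log Q = 2(+0.90 − (+0.981))/0.0592 = −2.736.
The balanced reaction is 2 Fe3+(aq) + Pb(s) → 2 Fe2+(aq) + Pb2+(aq), so Q = ([Fe2+(aq)]^2·[Pb2+(aq)]) / [Fe3+(aq)]^2.
Isolating [Fe3+(aq)] in Q = 10^{−2.736} yields log [Fe3+(aq)] = −1.337, i.e. 0.046 M.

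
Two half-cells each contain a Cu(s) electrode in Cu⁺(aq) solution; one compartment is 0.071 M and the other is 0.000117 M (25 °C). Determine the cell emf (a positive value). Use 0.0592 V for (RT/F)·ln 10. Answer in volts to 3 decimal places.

For a concentration cell E°cell = 0, since both electrodes use the same couple.
The compartment with the higher Cu⁺(aq) concentration (0.071 M) acts as the cathode; ions are reduced there and produced at the dilute (0.000117 M) anode.
With n = 1, Ecell = −(0.0592/1)·log([dilute]/[conc]) = −(0.0592/1)·log(0.000117/0.071) = +0.165 V.

0.165 V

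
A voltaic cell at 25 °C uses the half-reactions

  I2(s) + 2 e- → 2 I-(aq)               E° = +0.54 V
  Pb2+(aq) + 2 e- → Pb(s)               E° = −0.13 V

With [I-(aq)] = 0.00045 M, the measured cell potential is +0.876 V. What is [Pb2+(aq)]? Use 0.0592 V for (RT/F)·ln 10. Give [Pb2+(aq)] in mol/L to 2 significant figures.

With I₂/I⁻ at the cathode and Pb²⁺/Pb at the anode, E°cell = +0.54 − (−0.13) = +0.67 V (n = 2).
Rearranging E = E° − (0.0592/n)·log Q gives log Q = 2(+0.67 − (+0.876))/0.0592 = −6.959.
The balanced reaction is I2(s) + Pb(s) → 2 I-(aq) + Pb2+(aq), so Q = [I-(aq)]^2·[Pb2+(aq)].
Solving for the unknown gives log [Pb2+(aq)] = −0.265, so [Pb2+(aq)] ≈ 0.54 M.

0.54 M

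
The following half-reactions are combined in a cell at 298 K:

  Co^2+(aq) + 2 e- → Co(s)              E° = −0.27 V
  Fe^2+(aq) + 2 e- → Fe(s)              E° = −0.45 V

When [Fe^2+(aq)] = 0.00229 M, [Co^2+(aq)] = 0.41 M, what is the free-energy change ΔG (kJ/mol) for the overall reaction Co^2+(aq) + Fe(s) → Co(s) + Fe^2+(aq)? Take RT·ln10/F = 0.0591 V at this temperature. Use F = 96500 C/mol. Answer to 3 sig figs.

−47.6 kJ/mol

With Co²⁺/Co reduced at the cathode, E°cell = −0.27 − (−0.45) = +0.18 V and n = 2.
Q = [Fe^2+(aq)] / [Co^2+(aq)] = 0.00559, so log Q = −2.253 and E = +0.18 − (0.0591/2)(−2.253) = +0.2466 V.
Then ΔG = −nFE = −2 × 96500 × +0.2466 J/mol = −47.6 kJ/mol.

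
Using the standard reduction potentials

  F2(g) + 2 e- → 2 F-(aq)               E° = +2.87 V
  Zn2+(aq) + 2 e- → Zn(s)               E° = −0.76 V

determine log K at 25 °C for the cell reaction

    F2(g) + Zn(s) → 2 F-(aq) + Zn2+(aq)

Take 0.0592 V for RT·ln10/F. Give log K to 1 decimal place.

The F₂/F⁻ couple is reduced (cathode); E°cell = +2.87 − (−0.76) = +3.63 V with n = 2.
At equilibrium E = 0, so log K = nE°cell / 0.0592 = (2)(+3.63) / 0.0592 = 122.6.

log K = 122.6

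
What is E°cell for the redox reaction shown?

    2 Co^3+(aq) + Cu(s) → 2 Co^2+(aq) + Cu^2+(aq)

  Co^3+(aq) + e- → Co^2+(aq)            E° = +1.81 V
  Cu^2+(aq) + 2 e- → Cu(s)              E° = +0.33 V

+1.48 V

In the reaction as written, Co^3+(aq) is reduced (cathode) and Cu^2+(aq) is produced by oxidation at the anode.
E°cell = E°(cathode) − E°(anode) = +1.81 − (+0.33) = +1.48 V.
The positive value indicates the reaction is spontaneous as written.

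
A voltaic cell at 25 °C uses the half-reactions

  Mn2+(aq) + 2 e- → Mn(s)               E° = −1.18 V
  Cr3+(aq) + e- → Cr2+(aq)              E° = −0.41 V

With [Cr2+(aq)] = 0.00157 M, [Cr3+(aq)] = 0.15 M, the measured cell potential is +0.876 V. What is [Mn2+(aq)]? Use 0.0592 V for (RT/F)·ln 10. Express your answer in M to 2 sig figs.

2.4 M

The Cr³⁺/Cr²⁺ couple has the larger reduction potential, so it is the cathode: E°cell = −0.41 − (−1.18) = +0.77 V and n = 2.
From the Nernst equation, log Q = n(E° − E)/0.0592 = 2·(+0.77 − (+0.876))/0.0592 = −3.581.
The balanced reaction is 2 Cr3+(aq) + Mn(s) → 2 Cr2+(aq) + Mn2+(aq), so Q = ([Cr2+(aq)]^2·[Mn2+(aq)]) / [Cr3+(aq)]^2.
Substituting the known concentrations and solving, log [Mn2+(aq)] = 0.379 and [Mn2+(aq)] = 2.4 M.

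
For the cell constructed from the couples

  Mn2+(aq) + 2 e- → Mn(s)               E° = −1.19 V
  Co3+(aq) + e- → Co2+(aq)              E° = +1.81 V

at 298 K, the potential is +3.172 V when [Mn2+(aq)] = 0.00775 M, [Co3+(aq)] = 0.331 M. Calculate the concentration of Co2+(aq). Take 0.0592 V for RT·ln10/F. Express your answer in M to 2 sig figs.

0.0047 M

Co³⁺/Co²⁺ is the cathode (higher E°); E°cell = +1.81 − (−1.19) = +3.00 V with n = 2.
From the Nernst equation, log Q = n(E° − E)/0.0592 = 2·(+3.00 − (+3.172))/0.0592 = −5.811.
For 2 Co3+(aq) + Mn(s) → 2 Co2+(aq) + Mn2+(aq), the reaction quotient is Q = ([Co2+(aq)]^2·[Mn2+(aq)]) / [Co3+(aq)]^2.
Solving for the unknown gives log [Co2+(aq)] = −2.330, so [Co2+(aq)] ≈ 0.0047 M.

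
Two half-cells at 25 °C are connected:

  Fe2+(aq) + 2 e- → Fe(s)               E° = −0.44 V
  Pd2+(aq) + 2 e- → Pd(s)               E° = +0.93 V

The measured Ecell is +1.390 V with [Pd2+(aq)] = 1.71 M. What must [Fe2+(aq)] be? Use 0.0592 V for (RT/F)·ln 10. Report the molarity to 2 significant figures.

The Pd²⁺/Pd couple has the larger reduction potential, so it is the cathode: E°cell = +0.93 − (−0.44) = +1.37 V and n = 2.
Since E = E° − (0.0592/n)·log Q, log Q = n(E° − E)/0.0592 = −0.676.
Balancing electrons gives Pd2+(aq) + Fe(s) → Pd(s) + Fe2+(aq); thus Q = [Fe2+(aq)] / [Pd2+(aq)].
Substituting the known concentrations and solving, log [Fe2+(aq)] = −0.443 and [Fe2+(aq)] = 0.36 M.

0.36 M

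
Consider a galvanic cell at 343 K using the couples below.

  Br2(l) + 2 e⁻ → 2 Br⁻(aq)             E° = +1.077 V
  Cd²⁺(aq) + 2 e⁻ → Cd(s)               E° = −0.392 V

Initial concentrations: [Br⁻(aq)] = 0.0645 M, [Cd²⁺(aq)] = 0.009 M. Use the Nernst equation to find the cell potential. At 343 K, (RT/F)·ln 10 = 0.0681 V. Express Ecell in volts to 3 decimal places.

+1.620 V

The Br₂/Br⁻ couple has the more positive E°, so it is the cathode; Cd²⁺/Cd is the anode.
E°cell = E°cat − E°an = +1.077 − (−0.392) = +1.469 V; n = 2.
For the overall reaction Br2(l) + Cd(s) → 2 Br⁻(aq) + Cd²⁺(aq), Q = [Br⁻(aq)]^2·[Cd²⁺(aq)] = 3.74×10^−5, giving log Q = −4.427.
E = E° − (0.0681/n)·log Q = +1.469 − (0.0681/2)(−4.427) = +1.620 V.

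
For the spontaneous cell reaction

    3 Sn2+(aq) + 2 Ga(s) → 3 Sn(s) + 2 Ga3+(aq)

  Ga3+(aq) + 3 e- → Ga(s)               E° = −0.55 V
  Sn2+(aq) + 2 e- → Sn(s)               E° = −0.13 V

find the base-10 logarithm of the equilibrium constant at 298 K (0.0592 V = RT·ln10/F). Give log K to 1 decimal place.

The Sn²⁺/Sn couple is reduced (cathode); E°cell = −0.13 − (−0.55) = +0.42 V with n = 6.
At equilibrium E = 0, so log K = nE°cell / 0.0592 = (6)(+0.42) / 0.0592 = 42.6.

log K = 42.6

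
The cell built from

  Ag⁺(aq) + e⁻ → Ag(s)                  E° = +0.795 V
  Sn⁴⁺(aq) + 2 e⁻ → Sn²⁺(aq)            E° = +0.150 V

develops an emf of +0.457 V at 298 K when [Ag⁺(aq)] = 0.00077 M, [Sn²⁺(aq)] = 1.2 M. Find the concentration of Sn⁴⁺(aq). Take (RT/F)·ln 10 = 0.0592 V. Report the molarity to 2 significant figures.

1.6 M

With Ag⁺/Ag at the cathode and Sn⁴⁺/Sn²⁺ at the anode, E°cell = +0.795 − (+0.150) = +0.645 V (n = 2).
From the Nernst equation, log Q = n(E° − E)/0.0592 = 2·(+0.645 − (+0.457))/0.0592 = 6.351.
For 2 Ag⁺(aq) + Sn²⁺(aq) → 2 Ag(s) + Sn⁴⁺(aq), the reaction quotient is Q = [Sn⁴⁺(aq)] / ([Ag⁺(aq)]^2·[Sn²⁺(aq)]).
Solving for the unknown gives log [Sn⁴⁺(aq)] = 0.203, so [Sn⁴⁺(aq)] ≈ 1.6 M.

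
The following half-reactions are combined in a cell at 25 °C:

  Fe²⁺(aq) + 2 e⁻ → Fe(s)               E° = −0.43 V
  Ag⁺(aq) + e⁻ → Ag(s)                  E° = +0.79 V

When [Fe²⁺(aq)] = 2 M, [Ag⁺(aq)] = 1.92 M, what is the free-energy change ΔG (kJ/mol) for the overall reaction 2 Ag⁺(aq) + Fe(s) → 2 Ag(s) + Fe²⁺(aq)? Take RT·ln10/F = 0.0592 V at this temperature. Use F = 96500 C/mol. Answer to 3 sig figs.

−237 kJ/mol

E°cell = +0.79 − (−0.43) = +1.22 V; the balanced reaction transfers n = 2 electrons.
Q = [Fe²⁺(aq)] / [Ag⁺(aq)]^2 = 0.543, so log Q = −0.266 and E = +1.22 − (0.0592/2)(−0.266) = +1.2279 V.
ΔG = −nFE = −(2)(96500)(+1.2279) J/mol = −237 kJ/mol.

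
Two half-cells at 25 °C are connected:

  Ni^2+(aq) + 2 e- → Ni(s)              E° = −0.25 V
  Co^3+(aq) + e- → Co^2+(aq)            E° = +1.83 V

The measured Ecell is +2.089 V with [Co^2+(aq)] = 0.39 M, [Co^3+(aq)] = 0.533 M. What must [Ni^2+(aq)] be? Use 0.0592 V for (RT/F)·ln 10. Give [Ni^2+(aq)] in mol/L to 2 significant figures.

0.93 M

With Co³⁺/Co²⁺ at the cathode and Ni²⁺/Ni at the anode, E°cell = +1.83 − (−0.25) = +2.08 V (n = 2).
Since E = E° − (0.0592/n)·log Q, log Q = n(E° − E)/0.0592 = −0.304.
Balancing electrons gives 2 Co^3+(aq) + Ni(s) → 2 Co^2+(aq) + Ni^2+(aq); thus Q = ([Co^2+(aq)]^2·[Ni^2+(aq)]) / [Co^3+(aq)]^2.
Substituting the known concentrations and solving, log [Ni^2+(aq)] = −0.033 and [Ni^2+(aq)] = 0.93 M.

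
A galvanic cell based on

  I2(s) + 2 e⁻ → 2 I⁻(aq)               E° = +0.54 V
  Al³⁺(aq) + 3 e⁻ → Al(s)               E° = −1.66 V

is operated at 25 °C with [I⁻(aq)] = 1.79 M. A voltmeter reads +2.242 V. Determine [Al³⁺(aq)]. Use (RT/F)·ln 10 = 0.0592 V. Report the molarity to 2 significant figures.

0.0013 M

The I₂/I⁻ couple has the larger reduction potential, so it is the cathode: E°cell = +0.54 − (−1.66) = +2.20 V and n = 6.
Since E = E° − (0.0592/n)·log Q, log Q = n(E° − E)/0.0592 = −4.257.
Balancing electrons gives 3 I2(s) + 2 Al(s) → 6 I⁻(aq) + 2 Al³⁺(aq); thus Q = [I⁻(aq)]^6·[Al³⁺(aq)]^2.
Substituting the known concentrations and solving, log [Al³⁺(aq)] = −2.887 and [Al³⁺(aq)] = 0.0013 M.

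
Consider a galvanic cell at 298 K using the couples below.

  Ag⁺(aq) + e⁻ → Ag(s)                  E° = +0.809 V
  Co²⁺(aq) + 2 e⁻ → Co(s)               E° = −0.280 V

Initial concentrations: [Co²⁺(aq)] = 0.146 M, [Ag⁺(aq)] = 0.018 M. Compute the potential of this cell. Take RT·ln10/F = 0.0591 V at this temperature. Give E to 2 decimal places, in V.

The Ag⁺/Ag couple has the more positive E°, so it is the cathode; Co²⁺/Co is the anode.
E°cell = E°cat − E°an = +0.809 − (−0.280) = +1.089 V; n = 2.
For the overall reaction 2 Ag⁺(aq) + Co(s) → 2 Ag(s) + Co²⁺(aq), Q = [Co²⁺(aq)] / [Ag⁺(aq)]^2 = 451, giving log Q = 2.654.
E = E° − (0.0591/n)·log Q = +1.089 − (0.0591/2)(2.654) = +1.01 V.

+1.01 V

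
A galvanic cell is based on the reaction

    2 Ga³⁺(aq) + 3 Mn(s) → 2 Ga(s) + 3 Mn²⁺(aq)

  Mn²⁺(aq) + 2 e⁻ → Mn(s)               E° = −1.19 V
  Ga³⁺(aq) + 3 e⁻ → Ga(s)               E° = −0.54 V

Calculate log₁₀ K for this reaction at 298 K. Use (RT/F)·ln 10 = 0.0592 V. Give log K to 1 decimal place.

log K = 65.9

The Ga³⁺/Ga couple is reduced (cathode); E°cell = −0.54 − (−1.19) = +0.65 V with n = 6.
At equilibrium E = 0, so log K = nE°cell / 0.0592 = (6)(+0.65) / 0.0592 = 65.9.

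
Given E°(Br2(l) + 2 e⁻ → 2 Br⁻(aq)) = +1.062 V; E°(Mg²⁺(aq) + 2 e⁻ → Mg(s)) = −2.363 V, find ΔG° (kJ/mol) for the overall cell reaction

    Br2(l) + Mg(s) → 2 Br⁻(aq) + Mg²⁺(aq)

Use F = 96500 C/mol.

−661 kJ/mol

In the reaction as written Br2(l) is reduced, so the Br₂/Br⁻ couple is the cathode and Mg²⁺/Mg is the anode.
E°cell = +1.062 − (−2.363) = +3.425 V; balancing electrons gives n = 2.
ΔG° = −nFE°cell = −(2)(96500)(+3.425) J/mol = −661 kJ/mol.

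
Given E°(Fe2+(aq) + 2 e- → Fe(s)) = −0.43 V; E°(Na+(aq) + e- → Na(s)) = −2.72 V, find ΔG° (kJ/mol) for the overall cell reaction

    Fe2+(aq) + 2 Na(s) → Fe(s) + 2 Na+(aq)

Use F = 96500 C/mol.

In the reaction as written Fe2+(aq) is reduced, so the Fe²⁺/Fe couple is the cathode and Na⁺/Na is the anode.
E°cell = −0.43 − (−2.72) = +2.29 V; balancing electrons gives n = 2.
ΔG° = −nFE°cell = −(2)(96500)(+2.29) J/mol = −442 kJ/mol.

−442 kJ/mol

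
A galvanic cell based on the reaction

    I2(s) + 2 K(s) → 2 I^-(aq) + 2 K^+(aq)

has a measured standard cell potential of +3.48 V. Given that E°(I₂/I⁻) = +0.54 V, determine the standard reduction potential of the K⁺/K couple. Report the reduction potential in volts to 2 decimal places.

In the reaction as written the I₂/I⁻ couple is reduced (cathode) and K⁺/K is oxidized (anode), so E°cell = E°(I₂/I⁻) − E°(K⁺/K).
E°(K⁺/K) = E°(cathode) − E°cell = +0.54 − (+3.48) = −2.94 V.

−2.94 V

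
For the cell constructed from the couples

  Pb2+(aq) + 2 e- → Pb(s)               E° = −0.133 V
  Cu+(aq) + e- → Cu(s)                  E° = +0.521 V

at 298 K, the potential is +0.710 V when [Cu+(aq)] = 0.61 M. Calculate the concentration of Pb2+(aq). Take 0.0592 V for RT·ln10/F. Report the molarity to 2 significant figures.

Cu⁺/Cu is the cathode (higher E°); E°cell = +0.521 − (−0.133) = +0.654 V with n = 2.
From the Nernst equation, log Q = n(E° − E)/0.0592 = 2·(+0.654 − (+0.710))/0.0592 = −1.892.
The balanced reaction is 2 Cu+(aq) + Pb(s) → 2 Cu(s) + Pb2+(aq), so Q = [Pb2+(aq)] / [Cu+(aq)]^2.
Solving for the unknown gives log [Pb2+(aq)] = −2.321, so [Pb2+(aq)] ≈ 0.0048 M.

0.0048 M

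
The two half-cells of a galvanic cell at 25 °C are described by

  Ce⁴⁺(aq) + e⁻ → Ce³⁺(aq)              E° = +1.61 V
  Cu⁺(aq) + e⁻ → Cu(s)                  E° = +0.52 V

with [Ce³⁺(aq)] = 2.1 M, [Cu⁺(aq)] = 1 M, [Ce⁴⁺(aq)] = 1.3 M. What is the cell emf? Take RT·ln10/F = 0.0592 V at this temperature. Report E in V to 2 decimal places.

+1.08 V

Since E°(Ce⁴⁺/Ce³⁺) > E°(Cu⁺/Cu), Ce⁴⁺/Ce³⁺ serves as the cathode.
E°cell = +1.61 − (+0.52) = +1.09 V, with n = 1 electron transferred.
The balanced reaction is Ce⁴⁺(aq) + Cu(s) → Ce³⁺(aq) + Cu⁺(aq), so Q = ([Ce³⁺(aq)]·[Cu⁺(aq)]) / [Ce⁴⁺(aq)] = 1.62 and log Q = 0.208.
Applying E = E° − (RT ln10/nF)·log Q gives +1.09 − (0.0592/1)(0.208) = +1.08 V.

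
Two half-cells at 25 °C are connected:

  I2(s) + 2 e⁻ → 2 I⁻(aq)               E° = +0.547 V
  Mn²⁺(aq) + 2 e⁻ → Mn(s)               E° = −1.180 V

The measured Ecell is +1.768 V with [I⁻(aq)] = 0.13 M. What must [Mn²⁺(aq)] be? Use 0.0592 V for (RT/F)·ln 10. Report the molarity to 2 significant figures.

I₂/I⁻ is the cathode (higher E°); E°cell = +0.547 − (−1.180) = +1.727 V with n = 2.
Since E = E° − (0.0592/n)·log Q, log Q = n(E° − E)/0.0592 = −1.385.
The balanced reaction is I2(s) + Mn(s) → 2 I⁻(aq) + Mn²⁺(aq), so Q = [I⁻(aq)]^2·[Mn²⁺(aq)].
Substituting the known concentrations and solving, log [Mn²⁺(aq)] = 0.387 and [Mn²⁺(aq)] = 2.4 M.

2.4 M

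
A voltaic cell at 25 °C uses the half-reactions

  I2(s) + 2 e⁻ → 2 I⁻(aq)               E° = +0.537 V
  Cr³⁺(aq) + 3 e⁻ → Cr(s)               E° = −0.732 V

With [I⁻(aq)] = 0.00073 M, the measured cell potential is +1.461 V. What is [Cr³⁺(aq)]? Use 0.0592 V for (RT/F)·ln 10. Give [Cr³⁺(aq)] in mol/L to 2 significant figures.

I₂/I⁻ is the cathode (higher E°); E°cell = +0.537 − (−0.732) = +1.269 V with n = 6.
From the Nernst equation, log Q = n(E° − E)/0.0592 = 6·(+1.269 − (+1.461))/0.0592 = −19.459.
Balancing electrons gives 3 I2(s) + 2 Cr(s) → 6 I⁻(aq) + 2 Cr³⁺(aq); thus Q = [I⁻(aq)]^6·[Cr³⁺(aq)]^2.
Substituting the known concentrations and solving, log [Cr³⁺(aq)] = −0.319 and [Cr³⁺(aq)] = 0.48 M.

0.48 M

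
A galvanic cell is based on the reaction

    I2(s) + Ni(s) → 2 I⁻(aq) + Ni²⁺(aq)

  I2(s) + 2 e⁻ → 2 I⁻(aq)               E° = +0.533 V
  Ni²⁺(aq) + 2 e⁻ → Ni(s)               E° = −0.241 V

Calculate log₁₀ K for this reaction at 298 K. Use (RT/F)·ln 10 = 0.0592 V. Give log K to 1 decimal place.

log K = 26.1

The I₂/I⁻ couple is reduced (cathode); E°cell = +0.533 − (−0.241) = +0.774 V with n = 2.
At equilibrium E = 0, so log K = nE°cell / 0.0592 = (2)(+0.774) / 0.0592 = 26.1.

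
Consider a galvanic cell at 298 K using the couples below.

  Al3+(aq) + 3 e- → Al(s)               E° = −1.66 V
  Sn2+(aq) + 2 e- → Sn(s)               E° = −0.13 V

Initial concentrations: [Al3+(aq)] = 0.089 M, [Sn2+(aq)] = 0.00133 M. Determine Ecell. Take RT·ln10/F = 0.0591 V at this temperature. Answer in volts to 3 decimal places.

+1.466 V

Since E°(Sn²⁺/Sn) > E°(Al³⁺/Al), Sn²⁺/Sn serves as the cathode.
E°cell = E°cat − E°an = −0.13 − (−1.66) = +1.53 V; n = 6.
For the overall reaction 3 Sn2+(aq) + 2 Al(s) → 3 Sn(s) + 2 Al3+(aq), Q = [Al3+(aq)]^2 / [Sn2+(aq)]^3 = 3.37×10^6, giving log Q = 6.527.
By the Nernst equation, E = +1.53 − (0.0591/6)·(6.527) = +1.466 V.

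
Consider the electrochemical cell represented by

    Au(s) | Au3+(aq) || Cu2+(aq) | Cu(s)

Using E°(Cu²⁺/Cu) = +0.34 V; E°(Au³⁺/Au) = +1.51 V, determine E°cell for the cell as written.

By convention the left-hand electrode in cell notation is the anode (oxidation) and the right-hand electrode is the cathode (reduction).
E°cell = E°(right) − E°(left) = +0.34 − (+1.51) = −1.17 V.
The negative sign shows that, as written, the cell would require an external voltage to drive the reaction.

−1.17 V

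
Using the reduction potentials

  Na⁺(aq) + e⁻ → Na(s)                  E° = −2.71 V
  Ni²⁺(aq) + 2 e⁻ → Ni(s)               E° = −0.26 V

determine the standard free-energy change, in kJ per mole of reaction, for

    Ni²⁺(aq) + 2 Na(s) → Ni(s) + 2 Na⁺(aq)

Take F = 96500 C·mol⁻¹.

In the reaction as written Ni²⁺(aq) is reduced, so the Ni²⁺/Ni couple is the cathode and Na⁺/Na is the anode.
E°cell = −0.26 − (−2.71) = +2.45 V; balancing electrons gives n = 2.
ΔG° = −nFE°cell = −(2)(96500)(+2.45) J/mol = −473 kJ/mol.

−473 kJ/mol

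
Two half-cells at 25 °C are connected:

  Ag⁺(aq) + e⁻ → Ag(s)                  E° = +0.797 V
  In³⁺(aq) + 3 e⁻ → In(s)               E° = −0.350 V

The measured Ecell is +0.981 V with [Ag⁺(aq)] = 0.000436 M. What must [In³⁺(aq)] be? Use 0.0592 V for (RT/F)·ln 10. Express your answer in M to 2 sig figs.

The Ag⁺/Ag couple has the larger reduction potential, so it is the cathode: E°cell = +0.797 − (−0.350) = +1.147 V and n = 3.
Since E = E° − (0.0592/n)·log Q, log Q = n(E° − E)/0.0592 = 8.412.
For 3 Ag⁺(aq) + In(s) → 3 Ag(s) + In³⁺(aq), the reaction quotient is Q = [In³⁺(aq)] / [Ag⁺(aq)]^3.
Substituting the known concentrations and solving, log [In³⁺(aq)] = −1.670 and [In³⁺(aq)] = 0.021 M.

0.021 M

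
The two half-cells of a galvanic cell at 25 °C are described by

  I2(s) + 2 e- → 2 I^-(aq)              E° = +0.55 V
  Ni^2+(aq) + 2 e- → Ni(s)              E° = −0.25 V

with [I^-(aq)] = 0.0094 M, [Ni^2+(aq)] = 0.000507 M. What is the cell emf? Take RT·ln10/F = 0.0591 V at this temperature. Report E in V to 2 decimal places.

The I₂/I⁻ couple has the more positive E°, so it is the cathode; Ni²⁺/Ni is the anode.
The standard potential is +0.55 − (−0.25) = +0.80 V and the balanced reaction transfers n = 2 electrons.
Balancing gives I2(s) + Ni(s) → 2 I^-(aq) + Ni^2+(aq); hence Q = [I^-(aq)]^2·[Ni^2+(aq)] = 4.48×10^−8 (log Q = −7.349).
E = E° − (0.0591/n)·log Q = +0.80 − (0.0591/2)(−7.349) = +1.02 V.

+1.02 V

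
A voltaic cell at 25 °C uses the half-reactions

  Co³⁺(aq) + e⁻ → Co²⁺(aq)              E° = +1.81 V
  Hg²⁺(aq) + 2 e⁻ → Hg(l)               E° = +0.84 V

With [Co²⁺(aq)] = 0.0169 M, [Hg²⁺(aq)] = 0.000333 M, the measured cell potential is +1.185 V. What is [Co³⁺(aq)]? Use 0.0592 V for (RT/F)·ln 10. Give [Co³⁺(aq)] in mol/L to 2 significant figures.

Co³⁺/Co²⁺ is the cathode (higher E°); E°cell = +1.81 − (+0.84) = +0.97 V with n = 2.
Rearranging E = E° − (0.0592/n)·log Q gives log Q = 2(+0.97 − (+1.185))/0.0592 = −7.264.
The balanced reaction is 2 Co³⁺(aq) + Hg(l) → 2 Co²⁺(aq) + Hg²⁺(aq), so Q = ([Co²⁺(aq)]^2·[Hg²⁺(aq)]) / [Co³⁺(aq)]^2.
Isolating [Co³⁺(aq)] in Q = 10^{−7.264} yields log [Co³⁺(aq)] = 0.121, i.e. 1.3 M.

1.3 M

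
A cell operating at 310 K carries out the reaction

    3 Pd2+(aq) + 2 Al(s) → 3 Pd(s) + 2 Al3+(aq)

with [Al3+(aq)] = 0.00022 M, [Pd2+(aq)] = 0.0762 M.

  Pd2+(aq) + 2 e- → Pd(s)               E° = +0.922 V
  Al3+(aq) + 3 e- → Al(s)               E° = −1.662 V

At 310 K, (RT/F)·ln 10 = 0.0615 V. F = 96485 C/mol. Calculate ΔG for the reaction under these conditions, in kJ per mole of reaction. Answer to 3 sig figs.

The standard cell potential is +0.922 − (−1.662) = +2.584 V, with n = 6 electrons in the balanced equation.
The reaction quotient is [Al3+(aq)]^2 / [Pd2+(aq)]^3 = 0.000109; by Nernst, E = +2.584 − (0.0615/6)(−3.961) = +2.6246 V.
Then ΔG = −nFE = −6 × 96485 × +2.6246 J/mol = −1520 kJ/mol.

−1520 kJ/mol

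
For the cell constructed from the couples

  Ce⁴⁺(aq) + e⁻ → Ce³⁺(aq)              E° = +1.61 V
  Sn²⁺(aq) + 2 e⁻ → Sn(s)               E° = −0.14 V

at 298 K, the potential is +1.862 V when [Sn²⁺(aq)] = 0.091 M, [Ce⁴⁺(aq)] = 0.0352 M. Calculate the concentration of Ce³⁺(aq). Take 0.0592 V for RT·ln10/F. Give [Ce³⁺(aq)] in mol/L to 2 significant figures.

The Ce⁴⁺/Ce³⁺ couple has the larger reduction potential, so it is the cathode: E°cell = +1.61 − (−0.14) = +1.75 V and n = 2.
From the Nernst equation, log Q = n(E° − E)/0.0592 = 2·(+1.75 − (+1.862))/0.0592 = −3.784.
For 2 Ce⁴⁺(aq) + Sn(s) → 2 Ce³⁺(aq) + Sn²⁺(aq), the reaction quotient is Q = ([Ce³⁺(aq)]^2·[Sn²⁺(aq)]) / [Ce⁴⁺(aq)]^2.
Substituting the known concentrations and solving, log [Ce³⁺(aq)] = −2.825 and [Ce³⁺(aq)] = 0.0015 M.

0.0015 M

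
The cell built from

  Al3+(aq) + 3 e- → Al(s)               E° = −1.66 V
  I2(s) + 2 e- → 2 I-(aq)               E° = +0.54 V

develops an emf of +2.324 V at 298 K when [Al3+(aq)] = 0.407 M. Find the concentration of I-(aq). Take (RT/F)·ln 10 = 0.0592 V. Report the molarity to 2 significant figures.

0.011 M

I₂/I⁻ is the cathode (higher E°); E°cell = +0.54 − (−1.66) = +2.20 V with n = 6.
Since E = E° − (0.0592/n)·log Q, log Q = n(E° − E)/0.0592 = −12.568.
The balanced reaction is 3 I2(s) + 2 Al(s) → 6 I-(aq) + 2 Al3+(aq), so Q = [I-(aq)]^6·[Al3+(aq)]^2.
Isolating [I-(aq)] in Q = 10^{−12.568} yields log [I-(aq)] = −1.965, i.e. 0.011 M.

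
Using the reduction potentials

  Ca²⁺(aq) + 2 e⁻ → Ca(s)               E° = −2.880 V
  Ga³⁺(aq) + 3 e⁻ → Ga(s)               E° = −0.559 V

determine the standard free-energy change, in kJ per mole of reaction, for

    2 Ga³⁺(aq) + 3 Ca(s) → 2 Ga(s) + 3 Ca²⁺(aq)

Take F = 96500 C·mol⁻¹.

−1344 kJ/mol

In the reaction as written Ga³⁺(aq) is reduced, so the Ga³⁺/Ga couple is the cathode and Ca²⁺/Ca is the anode.
E°cell = −0.559 − (−2.880) = +2.321 V; balancing electrons gives n = 6.
ΔG° = −nFE°cell = −(6)(96500)(+2.321) J/mol = −1344 kJ/mol.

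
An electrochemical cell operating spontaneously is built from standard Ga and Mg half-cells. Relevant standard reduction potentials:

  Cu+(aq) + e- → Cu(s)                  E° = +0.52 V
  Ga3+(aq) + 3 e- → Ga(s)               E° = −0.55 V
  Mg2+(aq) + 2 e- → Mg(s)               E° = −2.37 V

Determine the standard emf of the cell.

+1.82 V

Of the two couples in this cell, the one with the more positive reduction potential is reduced at the cathode: here that is Ga³⁺/Ga (−0.55 V); Mg²⁺/Mg (−2.37 V) is the anode.
E°cell = E°(cathode) − E°(anode) = −0.55 − (−2.37) = +1.82 V.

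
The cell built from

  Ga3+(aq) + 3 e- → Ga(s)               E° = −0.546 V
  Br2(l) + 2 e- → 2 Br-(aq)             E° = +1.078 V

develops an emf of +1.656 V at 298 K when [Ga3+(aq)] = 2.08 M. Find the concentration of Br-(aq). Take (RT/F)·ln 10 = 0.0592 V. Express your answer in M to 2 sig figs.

0.23 M

The Br₂/Br⁻ couple has the larger reduction potential, so it is the cathode: E°cell = +1.078 − (−0.546) = +1.624 V and n = 6.
Since E = E° − (0.0592/n)·log Q, log Q = n(E° − E)/0.0592 = −3.243.
The balanced reaction is 3 Br2(l) + 2 Ga(s) → 6 Br-(aq) + 2 Ga3+(aq), so Q = [Br-(aq)]^6·[Ga3+(aq)]^2.
Substituting the known concentrations and solving, log [Br-(aq)] = −0.647 and [Br-(aq)] = 0.23 M.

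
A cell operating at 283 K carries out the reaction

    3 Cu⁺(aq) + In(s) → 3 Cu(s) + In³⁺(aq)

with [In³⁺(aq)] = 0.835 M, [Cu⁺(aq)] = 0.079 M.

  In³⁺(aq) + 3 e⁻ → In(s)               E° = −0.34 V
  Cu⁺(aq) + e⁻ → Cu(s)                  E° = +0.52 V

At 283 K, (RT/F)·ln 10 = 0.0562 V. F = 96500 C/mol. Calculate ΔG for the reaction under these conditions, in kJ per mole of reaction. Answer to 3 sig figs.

−231 kJ/mol

E°cell = +0.52 − (−0.34) = +0.86 V; the balanced reaction transfers n = 3 electrons.
Q = [In³⁺(aq)] / [Cu⁺(aq)]^3 = 1.69×10^3, so log Q = 3.229 and E = +0.86 − (0.0562/3)(3.229) = +0.7995 V.
Then ΔG = −nFE = −3 × 96500 × +0.7995 J/mol = −231 kJ/mol.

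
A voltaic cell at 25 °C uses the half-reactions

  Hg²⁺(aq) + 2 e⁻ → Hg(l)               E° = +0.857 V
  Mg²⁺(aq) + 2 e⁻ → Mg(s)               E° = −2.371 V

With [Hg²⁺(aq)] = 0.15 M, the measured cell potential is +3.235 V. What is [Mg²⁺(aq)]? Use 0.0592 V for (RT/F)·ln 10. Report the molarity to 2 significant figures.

0.087 M

With Hg²⁺/Hg at the cathode and Mg²⁺/Mg at the anode, E°cell = +0.857 − (−2.371) = +3.228 V (n = 2).
Since E = E° − (0.0592/n)·log Q, log Q = n(E° − E)/0.0592 = −0.236.
The balanced reaction is Hg²⁺(aq) + Mg(s) → Hg(l) + Mg²⁺(aq), so Q = [Mg²⁺(aq)] / [Hg²⁺(aq)].
Isolating [Mg²⁺(aq)] in Q = 10^{−0.236} yields log [Mg²⁺(aq)] = −1.060, i.e. 0.087 M.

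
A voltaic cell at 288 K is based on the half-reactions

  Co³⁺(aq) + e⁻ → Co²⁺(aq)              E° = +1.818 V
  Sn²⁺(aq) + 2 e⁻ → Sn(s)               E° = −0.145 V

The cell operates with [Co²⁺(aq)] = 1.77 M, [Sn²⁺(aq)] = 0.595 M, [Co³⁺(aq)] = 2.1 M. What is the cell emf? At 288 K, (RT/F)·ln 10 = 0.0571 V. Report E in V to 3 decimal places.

+1.974 V

The Co³⁺/Co²⁺ couple has the more positive E°, so it is the cathode; Sn²⁺/Sn is the anode.
E°cell = E°cat − E°an = +1.818 − (−0.145) = +1.963 V; n = 2.
The balanced reaction is 2 Co³⁺(aq) + Sn(s) → 2 Co²⁺(aq) + Sn²⁺(aq), so Q = ([Co²⁺(aq)]^2·[Sn²⁺(aq)]) / [Co³⁺(aq)]^2 = 0.423 and log Q = −0.374.
By the Nernst equation, E = +1.963 − (0.0571/2)·(−0.374) = +1.974 V.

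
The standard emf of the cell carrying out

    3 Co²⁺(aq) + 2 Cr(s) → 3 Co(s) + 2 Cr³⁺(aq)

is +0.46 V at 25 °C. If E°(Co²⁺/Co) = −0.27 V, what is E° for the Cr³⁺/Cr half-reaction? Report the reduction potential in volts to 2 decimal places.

−0.73 V

In the reaction as written the Co²⁺/Co couple is reduced (cathode) and Cr³⁺/Cr is oxidized (anode), so E°cell = E°(Co²⁺/Co) − E°(Cr³⁺/Cr).
E°(Cr³⁺/Cr) = E°(cathode) − E°cell = −0.27 − (+0.46) = −0.73 V.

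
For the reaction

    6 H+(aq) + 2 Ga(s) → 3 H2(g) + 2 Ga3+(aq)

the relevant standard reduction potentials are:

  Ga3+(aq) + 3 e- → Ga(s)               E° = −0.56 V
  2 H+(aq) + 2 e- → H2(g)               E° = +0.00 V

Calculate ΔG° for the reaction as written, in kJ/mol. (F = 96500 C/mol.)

−324 kJ/mol

In the reaction as written H+(aq) is reduced, so the 2H⁺/H₂ couple is the cathode and Ga³⁺/Ga is the anode.
E°cell = +0.00 − (−0.56) = +0.56 V; balancing electrons gives n = 6.
ΔG° = −nFE°cell = −(6)(96500)(+0.56) J/mol = −324 kJ/mol.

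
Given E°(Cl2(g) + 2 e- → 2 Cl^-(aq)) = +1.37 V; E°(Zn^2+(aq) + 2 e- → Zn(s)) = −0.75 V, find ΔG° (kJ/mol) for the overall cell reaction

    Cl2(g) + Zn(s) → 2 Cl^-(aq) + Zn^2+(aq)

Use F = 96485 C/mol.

−409 kJ/mol

In the reaction as written Cl2(g) is reduced, so the Cl₂/Cl⁻ couple is the cathode and Zn²⁺/Zn is the anode.
E°cell = +1.37 − (−0.75) = +2.12 V; balancing electrons gives n = 2.
ΔG° = −nFE°cell = −(2)(96485)(+2.12) J/mol = −409 kJ/mol.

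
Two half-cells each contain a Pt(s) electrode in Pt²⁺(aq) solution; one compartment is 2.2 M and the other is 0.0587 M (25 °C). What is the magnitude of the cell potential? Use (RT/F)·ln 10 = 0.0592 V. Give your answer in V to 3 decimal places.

For a concentration cell E°cell = 0, since both electrodes use the same couple.
The compartment with the higher Pt²⁺(aq) concentration (2.2 M) acts as the cathode; ions are reduced there and produced at the dilute (0.0587 M) anode.
With n = 2, Ecell = −(0.0592/2)·log([dilute]/[conc]) = −(0.0592/2)·log(0.0587/2.2) = +0.047 V.

0.047 V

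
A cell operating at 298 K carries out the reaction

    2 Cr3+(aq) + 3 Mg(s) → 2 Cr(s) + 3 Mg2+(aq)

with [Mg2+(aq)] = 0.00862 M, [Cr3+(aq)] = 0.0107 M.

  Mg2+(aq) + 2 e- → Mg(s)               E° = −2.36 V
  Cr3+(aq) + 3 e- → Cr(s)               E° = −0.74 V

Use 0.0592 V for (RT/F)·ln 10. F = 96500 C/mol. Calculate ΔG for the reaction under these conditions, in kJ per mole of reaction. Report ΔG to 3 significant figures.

E°cell = −0.74 − (−2.36) = +1.62 V; the balanced reaction transfers n = 6 electrons.
The reaction quotient is [Mg2+(aq)]^3 / [Cr3+(aq)]^2 = 0.00559; by Nernst, E = +1.62 − (0.0592/6)(−2.252) = +1.6422 V.
Finally ΔG = −nFE = −(6)(96500 C/mol)(+1.6422 V) = −951 kJ/mol.

−951 kJ/mol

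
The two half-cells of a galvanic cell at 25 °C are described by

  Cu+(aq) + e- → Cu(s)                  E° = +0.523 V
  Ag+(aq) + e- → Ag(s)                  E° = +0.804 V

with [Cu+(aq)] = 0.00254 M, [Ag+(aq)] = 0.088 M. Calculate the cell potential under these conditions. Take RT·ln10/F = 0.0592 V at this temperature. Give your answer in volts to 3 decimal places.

Ag⁺/Ag is reduced (cathode, E° = +0.804 V) and Cu⁺/Cu is oxidized (anode).
The standard potential is +0.804 − (+0.523) = +0.281 V and the balanced reaction transfers n = 1 electron.
For the overall reaction Ag+(aq) + Cu(s) → Ag(s) + Cu+(aq), Q = [Cu+(aq)] / [Ag+(aq)] = 0.0289, giving log Q = −1.540.
Applying E = E° − (RT ln10/nF)·log Q gives +0.281 − (0.0592/1)(−1.540) = +0.372 V.

+0.372 V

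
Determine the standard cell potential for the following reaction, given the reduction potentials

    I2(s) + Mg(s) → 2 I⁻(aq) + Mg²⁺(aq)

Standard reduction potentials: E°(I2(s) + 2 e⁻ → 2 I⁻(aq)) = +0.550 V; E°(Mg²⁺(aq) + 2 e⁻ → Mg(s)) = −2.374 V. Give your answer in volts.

In the reaction as written, I2(s) is reduced (cathode) and Mg²⁺(aq) is produced by oxidation at the anode.
E°cell = E°(cathode) − E°(anode) = +0.550 − (−2.374) = +2.924 V.

+2.924 V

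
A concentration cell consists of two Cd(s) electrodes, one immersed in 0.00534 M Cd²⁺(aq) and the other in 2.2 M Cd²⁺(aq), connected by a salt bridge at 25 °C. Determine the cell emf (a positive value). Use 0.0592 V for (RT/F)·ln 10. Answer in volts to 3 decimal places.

For a concentration cell E°cell = 0, since both electrodes use the same couple.
The compartment with the higher Cd²⁺(aq) concentration (2.2 M) acts as the cathode; ions are reduced there and produced at the dilute (0.00534 M) anode.
With n = 2, Ecell = −(0.0592/2)·log([dilute]/[conc]) = −(0.0592/2)·log(0.00534/2.2) = +0.077 V.

0.077 V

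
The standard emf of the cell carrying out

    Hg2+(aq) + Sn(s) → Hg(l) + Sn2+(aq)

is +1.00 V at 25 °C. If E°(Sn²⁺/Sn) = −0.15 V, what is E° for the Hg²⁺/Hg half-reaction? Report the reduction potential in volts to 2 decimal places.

In the reaction as written the Hg²⁺/Hg couple is reduced (cathode) and Sn²⁺/Sn is oxidized (anode), so E°cell = E°(Hg²⁺/Hg) − E°(Sn²⁺/Sn).
E°(Hg²⁺/Hg) = E°cell + E°(anode) = +1.00 + (−0.15) = +0.85 V.

+0.85 V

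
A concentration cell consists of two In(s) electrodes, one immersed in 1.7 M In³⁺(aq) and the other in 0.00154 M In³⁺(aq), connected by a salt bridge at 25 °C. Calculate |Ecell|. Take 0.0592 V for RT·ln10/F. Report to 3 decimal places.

0.060 V

For a concentration cell E°cell = 0, since both electrodes use the same couple.
The compartment with the higher In³⁺(aq) concentration (1.7 M) acts as the cathode; ions are reduced there and produced at the dilute (0.00154 M) anode.
With n = 3, Ecell = −(0.0592/3)·log([dilute]/[conc]) = −(0.0592/3)·log(0.00154/1.7) = +0.060 V.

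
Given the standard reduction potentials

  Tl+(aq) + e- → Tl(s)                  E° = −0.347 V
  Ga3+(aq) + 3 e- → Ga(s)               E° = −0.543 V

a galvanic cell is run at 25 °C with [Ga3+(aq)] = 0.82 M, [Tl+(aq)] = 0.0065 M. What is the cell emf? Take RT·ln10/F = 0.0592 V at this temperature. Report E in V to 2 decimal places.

+0.07 V

The Tl⁺/Tl couple has the more positive E°, so it is the cathode; Ga³⁺/Ga is the anode.
E°cell = E°cat − E°an = −0.347 − (−0.543) = +0.196 V; n = 3.
The balanced reaction is 3 Tl+(aq) + Ga(s) → 3 Tl(s) + Ga3+(aq), so Q = [Ga3+(aq)] / [Tl+(aq)]^3 = 2.99×10^6 and log Q = 6.475.
Applying E = E° − (RT ln10/nF)·log Q gives +0.196 − (0.0592/3)(6.475) = +0.07 V.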